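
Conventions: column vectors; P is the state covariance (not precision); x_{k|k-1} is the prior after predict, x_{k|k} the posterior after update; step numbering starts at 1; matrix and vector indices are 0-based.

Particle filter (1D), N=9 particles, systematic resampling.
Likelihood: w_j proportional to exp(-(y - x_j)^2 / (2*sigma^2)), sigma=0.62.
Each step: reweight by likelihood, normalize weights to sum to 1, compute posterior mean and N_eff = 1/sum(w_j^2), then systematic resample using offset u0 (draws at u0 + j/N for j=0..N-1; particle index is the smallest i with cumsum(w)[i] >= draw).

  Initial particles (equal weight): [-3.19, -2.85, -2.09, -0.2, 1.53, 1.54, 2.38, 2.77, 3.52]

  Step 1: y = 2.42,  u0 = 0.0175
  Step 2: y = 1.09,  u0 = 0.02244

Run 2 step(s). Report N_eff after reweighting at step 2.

N_eff = 4.0947

step 1: w=[0.0000, 0.0000, 0.0000, 0.0000, 0.1284, 0.1314, 0.3590, 0.3067, 0.0745]  mean=2.3650  Neff=3.8137  idx=[4, 5, 5, 6, 6, 6, 7, 7, 7]
step 2: w=[0.2842, 0.2810, 0.2810, 0.0420, 0.0420, 0.0420, 0.0093, 0.0093, 0.0093]  mean=1.6773  Neff=4.0947  idx=[0, 0, 0, 1, 1, 2, 2, 2, 4]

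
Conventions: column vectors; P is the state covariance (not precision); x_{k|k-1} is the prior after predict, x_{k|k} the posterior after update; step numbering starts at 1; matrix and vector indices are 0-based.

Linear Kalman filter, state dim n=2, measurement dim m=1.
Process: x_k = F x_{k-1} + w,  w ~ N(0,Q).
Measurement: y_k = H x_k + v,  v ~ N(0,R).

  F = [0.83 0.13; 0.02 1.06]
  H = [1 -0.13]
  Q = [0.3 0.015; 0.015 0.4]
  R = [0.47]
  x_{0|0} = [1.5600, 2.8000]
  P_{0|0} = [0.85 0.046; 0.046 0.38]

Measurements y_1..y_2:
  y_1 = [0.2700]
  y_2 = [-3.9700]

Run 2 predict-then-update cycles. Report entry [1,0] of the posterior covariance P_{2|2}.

step 1: x^-=[1.6588, 2.9992]  P^-=[0.9019 0.1221; 0.1221 0.8293]  S=[1.3542]  K=[0.6543; 0.0105]  nu=[-0.9989]  x^+=[1.0052, 2.9887]  P^+=[0.3222 0.1127; 0.1127 0.8291]
step 2: x^-=[1.2229, 3.1881]  P^-=[0.5603 0.2341; 0.2341 1.3365]  S=[0.9920]  K=[0.5341; 0.0608]  nu=[-4.7784]  x^+=[-1.3294, 2.8975]  P^+=[0.2773 0.2019; 0.2019 1.3328]

P_post[1,0] = 0.2019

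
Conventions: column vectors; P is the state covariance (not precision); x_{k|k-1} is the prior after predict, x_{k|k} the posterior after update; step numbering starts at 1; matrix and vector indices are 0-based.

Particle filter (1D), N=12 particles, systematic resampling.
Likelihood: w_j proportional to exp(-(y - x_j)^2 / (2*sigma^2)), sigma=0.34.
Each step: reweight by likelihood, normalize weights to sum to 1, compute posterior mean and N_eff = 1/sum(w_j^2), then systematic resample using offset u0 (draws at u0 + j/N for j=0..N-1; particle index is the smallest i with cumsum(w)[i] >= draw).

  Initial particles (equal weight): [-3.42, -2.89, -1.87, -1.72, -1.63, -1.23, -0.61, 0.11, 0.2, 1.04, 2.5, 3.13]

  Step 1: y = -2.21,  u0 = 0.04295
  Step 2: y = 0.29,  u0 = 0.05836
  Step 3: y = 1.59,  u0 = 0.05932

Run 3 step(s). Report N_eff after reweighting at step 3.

N_eff = 9.4589

step 1: w=[0.0013, 0.1005, 0.4504, 0.2628, 0.1733, 0.0117, 0.0000, 0.0000, 0.0000, 0.0000, 0.0000, 0.0000]  mean=-1.8860  Neff=3.2032  idx=[1, 2, 2, 2, 2, 2, 2, 3, 3, 3, 4, 4]
step 2: w=[0.0000, 0.0053, 0.0053, 0.0053, 0.0053, 0.0053, 0.0053, 0.0791, 0.0791, 0.0791, 0.3654, 0.3654]  mean=-1.6590  Neff=3.4962  idx=[7, 8, 9, 10, 10, 10, 10, 11, 11, 11, 11, 11]
step 3: w=[0.0085, 0.0085, 0.0085, 0.1083, 0.1083, 0.1083, 0.1083, 0.1083, 0.1083, 0.1083, 0.1083, 0.1083]  mean=-1.6323  Neff=9.4589  idx=[3, 4, 4, 5, 6, 7, 7, 8, 9, 10, 11, 11]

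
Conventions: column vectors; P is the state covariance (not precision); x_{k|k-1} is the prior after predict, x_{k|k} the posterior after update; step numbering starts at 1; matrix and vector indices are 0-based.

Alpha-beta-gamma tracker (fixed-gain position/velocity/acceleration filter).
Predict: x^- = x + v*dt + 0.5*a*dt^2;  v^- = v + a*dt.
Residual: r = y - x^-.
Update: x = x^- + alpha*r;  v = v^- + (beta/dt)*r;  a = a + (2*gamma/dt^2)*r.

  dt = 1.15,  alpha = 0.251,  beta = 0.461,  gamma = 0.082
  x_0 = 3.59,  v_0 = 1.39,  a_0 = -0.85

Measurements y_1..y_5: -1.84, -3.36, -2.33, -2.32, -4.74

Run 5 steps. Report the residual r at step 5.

resid = 8.0371

step 1: x_pred=4.6264  r=-6.4664  x^+=3.0034  v^+=-2.1797  a^+=-1.6519
step 2: x_pred=-0.5956  r=-2.7644  x^+=-1.2895  v^+=-5.1875  a^+=-1.9947
step 3: x_pred=-8.5741  r=6.2441  x^+=-7.0068  v^+=-4.9784  a^+=-1.2204
step 4: x_pred=-13.5389  r=11.2189  x^+=-10.7230  v^+=-1.8845  a^+=0.1709
step 5: x_pred=-12.7771  r=8.0371  x^+=-10.7598  v^+=1.5339  a^+=1.1675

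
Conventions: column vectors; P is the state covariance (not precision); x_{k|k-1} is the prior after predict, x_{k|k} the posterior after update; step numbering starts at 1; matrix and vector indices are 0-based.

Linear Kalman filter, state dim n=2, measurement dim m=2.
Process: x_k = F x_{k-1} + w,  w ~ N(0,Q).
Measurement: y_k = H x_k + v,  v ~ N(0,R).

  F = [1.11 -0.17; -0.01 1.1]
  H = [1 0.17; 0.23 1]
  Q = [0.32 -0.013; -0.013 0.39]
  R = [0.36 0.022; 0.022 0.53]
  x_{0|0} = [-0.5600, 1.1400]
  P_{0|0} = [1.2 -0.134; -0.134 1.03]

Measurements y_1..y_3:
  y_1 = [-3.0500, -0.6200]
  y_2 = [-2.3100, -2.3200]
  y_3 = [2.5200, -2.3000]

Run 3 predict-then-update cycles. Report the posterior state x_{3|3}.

x_post = [1.0042, -2.1251]

step 1: x^-=[-0.8154, 1.2596]  P^-=[1.8789 -0.3828; -0.3828 1.6394]  S=[2.1561 0.3351; 0.3351 2.0927]  K=[0.8589 -0.1139; -0.1677 0.7682]  nu=[-2.4487, -1.6921]  x^+=[-2.7259, 0.3704]  P^+=[0.3265 -0.1166; -0.1166 0.4303]
step 2: x^-=[-3.0887, 0.4347]  P^-=[0.7788 -0.2396; -0.2396 0.9132]  S=[1.0837 0.1073; 0.1073 1.3742]  K=[0.6907 -0.0980; -0.1408 0.6354]  nu=[0.7048, -2.0443]  x^+=[-2.4015, -0.9636]  P^+=[0.2630 -0.0972; -0.0972 0.3561]
step 3: x^-=[-2.5019, -1.0359]  P^-=[0.6911 -0.2014; -0.2014 0.8230]  S=[1.0064 0.1116; 0.1116 1.2969]  K=[0.6626 -0.0897; -0.1287 0.6099]  nu=[5.1980, -0.6886]  x^+=[1.0042, -2.1251]  P^+=[0.2520 -0.0910; -0.0910 0.3414]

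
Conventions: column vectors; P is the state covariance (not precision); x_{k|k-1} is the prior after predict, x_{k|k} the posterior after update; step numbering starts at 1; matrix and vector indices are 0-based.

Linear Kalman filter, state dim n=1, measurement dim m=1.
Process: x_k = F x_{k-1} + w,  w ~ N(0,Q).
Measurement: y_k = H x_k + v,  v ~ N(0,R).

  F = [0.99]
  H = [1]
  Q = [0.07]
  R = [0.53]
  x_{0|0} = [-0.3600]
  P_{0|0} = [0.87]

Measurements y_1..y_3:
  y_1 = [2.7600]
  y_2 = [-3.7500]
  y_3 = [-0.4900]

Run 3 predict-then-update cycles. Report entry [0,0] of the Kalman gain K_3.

K[0,0] = 0.3563

step 1: x^-=[-0.3564]  P^-=[0.9227]  S=[1.4527]  K=[0.6352]  nu=[3.1164]  x^+=[1.6230]  P^+=[0.3366]
step 2: x^-=[1.6068]  P^-=[0.3999]  S=[0.9299]  K=[0.4301]  nu=[-5.3568]  x^+=[-0.6970]  P^+=[0.2279]
step 3: x^-=[-0.6900]  P^-=[0.2934]  S=[0.8234]  K=[0.3563]  nu=[0.2000]  x^+=[-0.6188]  P^+=[0.1889]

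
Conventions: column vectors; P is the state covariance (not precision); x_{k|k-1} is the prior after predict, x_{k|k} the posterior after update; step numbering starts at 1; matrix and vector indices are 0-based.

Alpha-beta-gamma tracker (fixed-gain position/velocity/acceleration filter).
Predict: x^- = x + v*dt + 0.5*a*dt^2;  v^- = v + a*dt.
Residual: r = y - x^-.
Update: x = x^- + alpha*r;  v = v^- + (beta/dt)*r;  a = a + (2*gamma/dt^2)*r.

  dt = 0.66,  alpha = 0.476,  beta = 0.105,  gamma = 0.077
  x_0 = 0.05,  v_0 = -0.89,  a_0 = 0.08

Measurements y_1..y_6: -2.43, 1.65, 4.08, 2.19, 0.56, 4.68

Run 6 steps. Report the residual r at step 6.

resid = -0.1159

step 1: x_pred=-0.5200  r=-1.9100  x^+=-1.4291  v^+=-1.1411  a^+=-0.5953
step 2: x_pred=-2.3119  r=3.9619  x^+=-0.4260  v^+=-0.9036  a^+=0.8054
step 3: x_pred=-0.8470  r=4.9270  x^+=1.4982  v^+=0.4118  a^+=2.5473
step 4: x_pred=2.3248  r=-0.1348  x^+=2.2606  v^+=2.0715  a^+=2.4996
step 5: x_pred=4.1723  r=-3.6123  x^+=2.4528  v^+=3.1466  a^+=1.2226
step 6: x_pred=4.7959  r=-0.1159  x^+=4.7407  v^+=3.9351  a^+=1.1816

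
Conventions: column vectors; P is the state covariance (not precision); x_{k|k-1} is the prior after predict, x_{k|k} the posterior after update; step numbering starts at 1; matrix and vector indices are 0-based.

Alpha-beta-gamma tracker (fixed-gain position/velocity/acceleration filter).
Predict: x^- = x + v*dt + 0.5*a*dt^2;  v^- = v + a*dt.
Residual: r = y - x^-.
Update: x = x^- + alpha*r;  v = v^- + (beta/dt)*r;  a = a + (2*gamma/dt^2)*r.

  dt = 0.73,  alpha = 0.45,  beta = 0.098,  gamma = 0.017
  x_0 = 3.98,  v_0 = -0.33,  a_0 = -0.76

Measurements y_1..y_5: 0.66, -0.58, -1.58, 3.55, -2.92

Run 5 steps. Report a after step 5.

step 1: x_pred=3.5366  r=-2.8766  x^+=2.2421  v^+=-1.2710  a^+=-0.9435
step 2: x_pred=1.0629  r=-1.6429  x^+=0.3236  v^+=-2.1803  a^+=-1.0484
step 3: x_pred=-1.5474  r=-0.0326  x^+=-1.5620  v^+=-2.9500  a^+=-1.0504
step 4: x_pred=-3.9954  r=7.5454  x^+=-0.6000  v^+=-2.7039  a^+=-0.5690
step 5: x_pred=-2.7254  r=-0.1946  x^+=-2.8130  v^+=-3.1454  a^+=-0.5814

a_post = -0.5814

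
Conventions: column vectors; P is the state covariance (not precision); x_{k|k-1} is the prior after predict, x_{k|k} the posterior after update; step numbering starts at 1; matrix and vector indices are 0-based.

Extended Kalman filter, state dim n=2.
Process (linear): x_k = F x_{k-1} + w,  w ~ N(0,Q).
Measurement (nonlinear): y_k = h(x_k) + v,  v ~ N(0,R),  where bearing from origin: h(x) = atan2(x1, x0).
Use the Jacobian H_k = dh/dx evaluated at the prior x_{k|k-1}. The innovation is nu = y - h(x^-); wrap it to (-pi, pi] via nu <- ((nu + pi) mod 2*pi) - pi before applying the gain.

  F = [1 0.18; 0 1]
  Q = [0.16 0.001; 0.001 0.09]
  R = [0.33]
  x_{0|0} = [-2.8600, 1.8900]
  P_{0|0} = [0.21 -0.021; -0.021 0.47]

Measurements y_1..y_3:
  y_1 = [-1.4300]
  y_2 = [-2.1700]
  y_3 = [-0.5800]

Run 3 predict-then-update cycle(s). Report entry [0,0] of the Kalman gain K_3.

K[0,0] = -0.1912

step 1: x^-=[-2.5198, 1.8900]  P^-=[0.3777 0.0646; 0.0646 0.5600]  H_jac=[-0.1905 -0.2540]  S=[0.3861]  K=[-0.2288; -0.4003]  nu=[2.3551]  x^+=[-3.0588, 0.9473]  P^+=[0.3574 0.0292; 0.0292 0.4981]
step 2: x^-=[-2.8882, 0.9473]  P^-=[0.5441 0.1199; 0.1199 0.5881]  H_jac=[-0.1025 -0.3126]  S=[0.4009]  K=[-0.2327; -0.4893]  nu=[1.2885]  x^+=[-3.1880, 0.3169]  P^+=[0.5224 0.0743; 0.0743 0.4922]
step 3: x^-=[-3.1310, 0.3169]  P^-=[0.7251 0.1639; 0.1639 0.5822]  H_jac=[-0.0320 -0.3161]  S=[0.3922]  K=[-0.1912; -0.4826]  nu=[2.6624]  x^+=[-3.6401, -0.9680]  P^+=[0.7108 0.1277; 0.1277 0.4908]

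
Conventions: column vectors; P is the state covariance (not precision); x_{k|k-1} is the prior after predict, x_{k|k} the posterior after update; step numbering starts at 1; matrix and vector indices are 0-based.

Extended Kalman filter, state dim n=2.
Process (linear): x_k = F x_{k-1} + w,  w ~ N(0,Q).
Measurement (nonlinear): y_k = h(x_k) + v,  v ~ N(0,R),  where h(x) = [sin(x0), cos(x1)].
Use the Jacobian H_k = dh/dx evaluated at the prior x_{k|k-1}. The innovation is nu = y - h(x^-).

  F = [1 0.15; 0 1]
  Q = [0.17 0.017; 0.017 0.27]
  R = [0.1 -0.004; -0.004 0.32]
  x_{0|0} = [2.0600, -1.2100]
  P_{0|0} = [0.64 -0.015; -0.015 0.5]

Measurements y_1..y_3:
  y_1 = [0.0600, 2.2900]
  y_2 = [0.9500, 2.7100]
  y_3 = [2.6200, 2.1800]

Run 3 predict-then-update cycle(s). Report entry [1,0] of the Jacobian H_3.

step 1: x^-=[1.8785, -1.2100]  P^-=[0.8168 0.0770; 0.0770 0.7700]  H_jac=[-0.3029 0.0000; 0.0000 0.9356]  S=[0.1749 -0.0258; -0.0258 0.9940]  K=[-1.4089 0.0359; -0.0264 0.7241]  nu=[-0.8930, 1.9370]  x^+=[3.2062, 0.2161]  P^+=[0.4656 0.0183; 0.0183 0.2478]
step 2: x^-=[3.2386, 0.2161]  P^-=[0.6467 0.0725; 0.0725 0.5178]  H_jac=[-0.9953 0.0000; 0.0000 -0.2144]  S=[0.7406 0.0115; 0.0115 0.3438]  K=[-0.8688 -0.0162; -0.0924 -0.3198]  nu=[1.0468, 1.7333]  x^+=[2.3010, -0.4350]  P^+=[0.0872 0.0080; 0.0080 0.4756]
step 3: x^-=[2.2357, -0.4350]  P^-=[0.2703 0.0963; 0.0963 0.7456]  H_jac=[-0.6170 0.0000; 0.0000 0.4214]  S=[0.2029 -0.0290; -0.0290 0.4524]  K=[-0.8167 0.0373; -0.1953 0.6820]  nu=[1.8330, 1.2731]  x^+=[0.7862, 0.0752]  P^+=[0.1326 0.0361; 0.0361 0.5197]

H_jac[1,0] = 0.0000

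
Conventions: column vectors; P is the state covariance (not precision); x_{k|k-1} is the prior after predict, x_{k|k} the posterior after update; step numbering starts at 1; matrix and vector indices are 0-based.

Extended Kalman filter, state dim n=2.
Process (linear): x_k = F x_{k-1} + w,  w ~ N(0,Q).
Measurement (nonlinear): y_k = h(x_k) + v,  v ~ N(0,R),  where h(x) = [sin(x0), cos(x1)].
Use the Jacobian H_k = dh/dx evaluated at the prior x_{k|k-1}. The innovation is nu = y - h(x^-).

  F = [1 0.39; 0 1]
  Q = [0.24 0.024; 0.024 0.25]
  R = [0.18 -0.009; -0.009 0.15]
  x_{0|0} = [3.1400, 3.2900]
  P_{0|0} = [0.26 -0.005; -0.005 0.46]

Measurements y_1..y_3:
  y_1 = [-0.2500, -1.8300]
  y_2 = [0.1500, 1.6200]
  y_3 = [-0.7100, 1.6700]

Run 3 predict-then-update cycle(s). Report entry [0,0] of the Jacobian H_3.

step 1: x^-=[4.4231, 3.2900]  P^-=[0.5661 0.1984; 0.1984 0.7100]  H_jac=[-0.2853 0.0000; 0.0000 0.1479]  S=[0.2261 -0.0174; -0.0174 0.1655]  K=[-0.7064 0.1031; -0.2033 0.6129]  nu=[0.7084, -0.8410]  x^+=[3.8359, 2.6305]  P^+=[0.4490 0.1476; 0.1476 0.6341]
step 2: x^-=[4.8619, 2.6305]  P^-=[0.9005 0.4189; 0.4189 0.8841]  H_jac=[0.1489 0.0000; 0.0000 -0.4891]  S=[0.2000 -0.0395; -0.0395 0.3615]  K=[0.5709 -0.5044; 0.0773 -1.1878]  nu=[1.1389, 2.4922]  x^+=[4.2551, -0.2417]  P^+=[0.7206 0.1652; 0.1652 0.3657]
step 3: x^-=[4.1608, -0.2417]  P^-=[1.1451 0.3318; 0.3318 0.6157]  H_jac=[-0.5240 0.0000; 0.0000 0.2393]  S=[0.4944 -0.0506; -0.0506 0.1853]  K=[-1.2034 0.0999; -0.2780 0.7194]  nu=[0.1417, 0.6991]  x^+=[4.0601, 0.2218]  P^+=[0.4151 0.1079; 0.1079 0.4614]

H_jac[0,0] = -0.5240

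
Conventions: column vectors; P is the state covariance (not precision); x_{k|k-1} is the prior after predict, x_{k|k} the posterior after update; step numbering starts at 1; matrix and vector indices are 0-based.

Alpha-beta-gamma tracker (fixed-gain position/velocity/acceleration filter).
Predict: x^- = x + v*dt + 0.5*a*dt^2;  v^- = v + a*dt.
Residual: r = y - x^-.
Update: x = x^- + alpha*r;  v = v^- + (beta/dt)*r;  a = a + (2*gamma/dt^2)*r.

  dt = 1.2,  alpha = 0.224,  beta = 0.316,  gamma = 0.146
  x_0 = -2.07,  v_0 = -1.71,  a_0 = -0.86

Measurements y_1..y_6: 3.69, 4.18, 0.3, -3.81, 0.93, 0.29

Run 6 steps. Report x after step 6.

x_post = 4.0696

step 1: x_pred=-4.7412  r=8.4312  x^+=-2.8526  v^+=-0.5218  a^+=0.8497
step 2: x_pred=-2.8670  r=7.0470  x^+=-1.2885  v^+=2.3535  a^+=2.2786
step 3: x_pred=3.1764  r=-2.8764  x^+=2.5321  v^+=4.3304  a^+=1.6954
step 4: x_pred=8.9493  r=-12.7593  x^+=6.0912  v^+=3.0049  a^+=-0.8919
step 5: x_pred=9.0549  r=-8.1249  x^+=7.2349  v^+=-0.2049  a^+=-2.5395
step 6: x_pred=5.1606  r=-4.8706  x^+=4.0696  v^+=-4.5349  a^+=-3.5271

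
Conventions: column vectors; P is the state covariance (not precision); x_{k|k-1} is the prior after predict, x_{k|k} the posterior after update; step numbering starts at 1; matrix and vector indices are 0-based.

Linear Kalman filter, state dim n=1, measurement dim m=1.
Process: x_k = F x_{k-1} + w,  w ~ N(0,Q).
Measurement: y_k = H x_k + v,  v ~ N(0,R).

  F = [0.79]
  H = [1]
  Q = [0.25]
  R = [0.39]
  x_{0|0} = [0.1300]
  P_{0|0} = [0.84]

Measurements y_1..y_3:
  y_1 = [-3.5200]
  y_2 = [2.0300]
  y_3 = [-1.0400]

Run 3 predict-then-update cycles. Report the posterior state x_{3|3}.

x_post = [-0.4468]

step 1: x^-=[0.1027]  P^-=[0.7742]  S=[1.1642]  K=[0.6650]  nu=[-3.6227]  x^+=[-2.3065]  P^+=[0.2594]
step 2: x^-=[-1.8221]  P^-=[0.4119]  S=[0.8019]  K=[0.5136]  nu=[3.8521]  x^+=[0.1565]  P^+=[0.2003]
step 3: x^-=[0.1236]  P^-=[0.3750]  S=[0.7650]  K=[0.4902]  nu=[-1.1636]  x^+=[-0.4468]  P^+=[0.1912]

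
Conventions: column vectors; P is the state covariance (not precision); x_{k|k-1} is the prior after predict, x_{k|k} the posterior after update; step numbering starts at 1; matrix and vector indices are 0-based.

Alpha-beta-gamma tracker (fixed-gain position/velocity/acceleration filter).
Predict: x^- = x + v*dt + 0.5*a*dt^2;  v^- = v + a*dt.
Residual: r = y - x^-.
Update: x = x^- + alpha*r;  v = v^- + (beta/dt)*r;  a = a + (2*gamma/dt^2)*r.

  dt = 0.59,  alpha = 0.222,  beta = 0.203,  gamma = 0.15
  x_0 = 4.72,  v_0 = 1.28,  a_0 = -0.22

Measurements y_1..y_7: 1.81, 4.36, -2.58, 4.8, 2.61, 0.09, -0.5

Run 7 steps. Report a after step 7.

a_post = 11.9788

step 1: x_pred=5.4369  r=-3.6269  x^+=4.6317  v^+=-0.0977  a^+=-3.3457
step 2: x_pred=3.9918  r=0.3682  x^+=4.0735  v^+=-1.9450  a^+=-3.0284
step 3: x_pred=2.3989  r=-4.9789  x^+=1.2936  v^+=-5.4448  a^+=-7.3193
step 4: x_pred=-3.1928  r=7.9928  x^+=-1.4184  v^+=-7.0131  a^+=-0.4309
step 5: x_pred=-5.6312  r=8.2412  x^+=-3.8016  v^+=-4.4319  a^+=6.6715
step 6: x_pred=-5.2552  r=5.3452  x^+=-4.0686  v^+=1.3434  a^+=11.2781
step 7: x_pred=-1.3130  r=0.8130  x^+=-1.1325  v^+=8.2773  a^+=11.9788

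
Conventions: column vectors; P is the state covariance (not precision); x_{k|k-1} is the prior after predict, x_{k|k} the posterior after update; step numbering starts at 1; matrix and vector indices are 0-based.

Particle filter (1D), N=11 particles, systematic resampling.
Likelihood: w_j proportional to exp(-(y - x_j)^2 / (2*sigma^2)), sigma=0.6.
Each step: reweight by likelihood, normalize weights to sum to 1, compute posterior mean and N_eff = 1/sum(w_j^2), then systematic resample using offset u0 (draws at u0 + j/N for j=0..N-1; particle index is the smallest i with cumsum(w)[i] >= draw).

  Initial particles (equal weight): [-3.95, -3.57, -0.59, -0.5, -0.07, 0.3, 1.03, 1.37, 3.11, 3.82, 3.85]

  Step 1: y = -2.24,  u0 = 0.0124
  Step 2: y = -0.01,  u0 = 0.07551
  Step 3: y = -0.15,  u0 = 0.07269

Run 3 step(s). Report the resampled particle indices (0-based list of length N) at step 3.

step 1: w=[0.1211, 0.6026, 0.1603, 0.1049, 0.0102, 0.0009, 0.0000, 0.0000, 0.0000, 0.0000, 0.0000]  mean=-2.7773  Neff=2.4118  idx=[0, 0, 1, 1, 1, 1, 1, 1, 2, 2, 3]
step 2: w=[0.0000, 0.0000, 0.0000, 0.0000, 0.0000, 0.0000, 0.0000, 0.0000, 0.3182, 0.3182, 0.3637]  mean=-0.5573  Neff=2.9876  idx=[8, 8, 8, 9, 9, 9, 9, 10, 10, 10, 10]
step 3: w=[0.0876, 0.0876, 0.0876, 0.0876, 0.0876, 0.0876, 0.0876, 0.0967, 0.0967, 0.0967, 0.0967]  mean=-0.5552  Neff=10.9746  idx=[0, 1, 2, 3, 4, 6, 7, 7, 8, 9, 10]

resampled_idx = [0, 1, 2, 3, 4, 6, 7, 7, 8, 9, 10]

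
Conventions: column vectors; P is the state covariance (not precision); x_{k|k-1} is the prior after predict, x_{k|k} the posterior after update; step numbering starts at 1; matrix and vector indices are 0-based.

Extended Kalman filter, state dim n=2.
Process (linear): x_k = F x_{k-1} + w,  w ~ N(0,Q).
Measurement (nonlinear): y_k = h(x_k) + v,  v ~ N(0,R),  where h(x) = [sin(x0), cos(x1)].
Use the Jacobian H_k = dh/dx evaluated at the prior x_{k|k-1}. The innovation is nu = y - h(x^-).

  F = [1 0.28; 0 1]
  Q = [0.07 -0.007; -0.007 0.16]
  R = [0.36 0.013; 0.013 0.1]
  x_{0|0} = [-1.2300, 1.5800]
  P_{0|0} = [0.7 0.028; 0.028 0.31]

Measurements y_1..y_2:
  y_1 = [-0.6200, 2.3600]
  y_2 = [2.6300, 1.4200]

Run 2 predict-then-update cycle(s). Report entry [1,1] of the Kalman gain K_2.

K[1,1] = 0.6579

step 1: x^-=[-0.7876, 1.5800]  P^-=[0.8100 0.1078; 0.1078 0.4700]  H_jac=[0.7055 0.0000; 0.0000 -1.0000]  S=[0.7632 -0.0631; -0.0631 0.5700]  K=[0.7399 -0.1073; 0.0318 -0.8211]  nu=[0.0887, 2.3692]  x^+=[-0.9761, -0.3624]  P^+=[0.3756 0.0011; 0.0011 0.0817]
step 2: x^-=[-1.0776, -0.3624]  P^-=[0.4526 0.0170; 0.0170 0.2417]  H_jac=[0.4734 0.0000; 0.0000 0.3546]  S=[0.4614 0.0159; 0.0159 0.1304]  K=[0.4647 -0.0103; -0.0052 0.6579]  nu=[3.5108, 0.4850]  x^+=[0.5489, -0.0616]  P^+=[0.3531 0.0141; 0.0141 0.1854]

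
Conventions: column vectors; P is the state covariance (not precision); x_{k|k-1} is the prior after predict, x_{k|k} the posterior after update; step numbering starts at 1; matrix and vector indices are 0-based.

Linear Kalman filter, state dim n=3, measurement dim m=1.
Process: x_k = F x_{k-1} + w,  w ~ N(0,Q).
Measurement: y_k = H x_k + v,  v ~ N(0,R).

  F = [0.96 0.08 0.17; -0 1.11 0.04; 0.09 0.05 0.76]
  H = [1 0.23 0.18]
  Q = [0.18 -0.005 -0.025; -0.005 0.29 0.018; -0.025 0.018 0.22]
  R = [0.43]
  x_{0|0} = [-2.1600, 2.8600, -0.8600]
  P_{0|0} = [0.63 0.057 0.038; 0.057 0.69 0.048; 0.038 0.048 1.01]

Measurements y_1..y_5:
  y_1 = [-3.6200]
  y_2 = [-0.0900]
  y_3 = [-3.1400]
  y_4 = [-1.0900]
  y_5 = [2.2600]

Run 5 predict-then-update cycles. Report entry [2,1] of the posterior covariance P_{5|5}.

P_post[2,1] = 0.0594

step 1: x^-=[-1.9910, 3.1402, -0.7050]  P^-=[0.8167 0.1345 0.1975; 0.1345 1.1460 0.1334; 0.1975 0.1334 0.8196]  S=[1.4779]  K=[0.5976; 0.2856; 0.2542]  nu=[-2.2243]  x^+=[-3.3202, 2.5048, -1.2704]  P^+=[0.2889 -0.1177 -0.0270; -0.1177 1.0254 0.0261; -0.0270 0.0261 0.7241]
step 2: x^-=[-3.2030, 2.7295, -1.1391]  P^-=[0.4475 -0.0305 0.0728; -0.0305 1.5569 0.1071; 0.0728 0.1071 0.6404]  S=[1.0017]  K=[0.4529; 0.3463; 0.2123]  nu=[2.6903]  x^+=[-1.9847, 3.6612, -0.5679]  P^+=[0.2421 -0.1876 -0.0235; -0.1876 1.4368 0.0335; -0.0235 0.0335 0.5952]
step 3: x^-=[-1.7090, 4.0412, -0.4271]  P^-=[0.3939 -0.0677 0.0530; -0.0677 2.0642 0.1253; 0.0530 0.1253 0.5670]  S=[0.9498]  K=[0.4084; 0.4523; 0.1936]  nu=[-2.2836]  x^+=[-2.6416, 3.0083, -0.8693]  P^+=[0.2355 -0.2432 -0.0221; -0.2432 1.8699 0.0422; -0.0221 0.0422 0.5314]
step 4: x^-=[-2.4430, 3.3044, -0.7480]  P^-=[0.3810 -0.0872 0.0445; -0.0872 2.5985 0.1492; 0.0445 0.1492 0.5315]  S=[0.9539]  K=[0.3867; 0.5632; 0.1829]  nu=[0.7276]  x^+=[-2.1616, 3.7143, -0.6148]  P^+=[0.2383 -0.2950 -0.0230; -0.2950 2.2959 0.0509; -0.0230 0.0509 0.4996]
step 5: x^-=[-1.8825, 4.0983, -0.4761]  P^-=[0.3773 -0.1032 0.0394; -0.1032 3.1241 0.1741; 0.0394 0.1741 0.5143]  S=[0.9704]  K=[0.3717; 0.6664; 0.1773]  nu=[3.2856]  x^+=[-0.6613, 6.2878, 0.1065]  P^+=[0.2433 -0.3436 -0.0245; -0.3436 2.6931 0.0594; -0.0245 0.0594 0.4838]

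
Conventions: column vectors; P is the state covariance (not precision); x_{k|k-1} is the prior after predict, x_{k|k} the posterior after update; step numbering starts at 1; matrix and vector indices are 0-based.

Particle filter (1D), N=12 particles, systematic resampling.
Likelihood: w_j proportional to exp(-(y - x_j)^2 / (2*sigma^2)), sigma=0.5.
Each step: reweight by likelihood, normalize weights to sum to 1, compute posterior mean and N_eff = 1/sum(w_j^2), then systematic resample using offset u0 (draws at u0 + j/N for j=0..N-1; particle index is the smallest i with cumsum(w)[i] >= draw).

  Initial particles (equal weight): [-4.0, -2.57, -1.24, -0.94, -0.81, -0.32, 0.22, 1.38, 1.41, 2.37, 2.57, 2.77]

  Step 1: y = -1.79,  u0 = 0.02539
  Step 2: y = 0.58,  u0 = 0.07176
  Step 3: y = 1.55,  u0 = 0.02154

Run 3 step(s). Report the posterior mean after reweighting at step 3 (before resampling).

post_mean = -0.8437

step 1: w=[0.0000, 0.2392, 0.4410, 0.1904, 0.1183, 0.0107, 0.0003, 0.0000, 0.0000, 0.0000, 0.0000, 0.0000]  mean=-1.4401  Neff=3.3100  idx=[1, 1, 1, 2, 2, 2, 2, 2, 3, 3, 3, 4]
step 2: w=[0.0000, 0.0000, 0.0000, 0.0232, 0.0232, 0.0232, 0.0232, 0.0232, 0.1723, 0.1723, 0.1723, 0.3671]  mean=-0.9271  Neff=4.4153  idx=[6, 8, 8, 9, 9, 10, 10, 11, 11, 11, 11, 11]
step 3: w=[0.0018, 0.0422, 0.0422, 0.0422, 0.0422, 0.0422, 0.0422, 0.1490, 0.1490, 0.1490, 0.1490, 0.1490]  mean=-0.8437  Neff=8.2184  idx=[1, 3, 5, 7, 7, 8, 8, 9, 9, 10, 11, 11]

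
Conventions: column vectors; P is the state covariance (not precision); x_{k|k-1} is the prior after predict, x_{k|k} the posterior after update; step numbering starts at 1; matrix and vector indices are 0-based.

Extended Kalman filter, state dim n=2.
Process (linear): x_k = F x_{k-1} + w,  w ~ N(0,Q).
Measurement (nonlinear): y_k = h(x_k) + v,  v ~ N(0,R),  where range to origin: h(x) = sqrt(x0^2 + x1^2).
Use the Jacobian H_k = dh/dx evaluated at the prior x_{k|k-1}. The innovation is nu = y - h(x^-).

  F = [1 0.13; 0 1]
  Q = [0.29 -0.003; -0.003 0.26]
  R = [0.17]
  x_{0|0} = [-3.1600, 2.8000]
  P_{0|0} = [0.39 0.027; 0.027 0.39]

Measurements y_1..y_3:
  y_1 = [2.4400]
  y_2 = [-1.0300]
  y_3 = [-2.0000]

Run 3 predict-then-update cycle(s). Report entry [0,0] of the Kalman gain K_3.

step 1: x^-=[-2.7960, 2.8000]  P^-=[0.6936 0.0747; 0.0747 0.6500]  H_jac=[-0.7066 0.7076]  S=[0.7671]  K=[-0.5700; 0.5308]  nu=[-1.5170]  x^+=[-1.9313, 1.9948]  P^+=[0.4444 0.3068; 0.3068 0.4339]
step 2: x^-=[-1.6720, 1.9948]  P^-=[0.8215 0.3602; 0.3602 0.6939]  H_jac=[-0.6424 0.7664]  S=[0.5619]  K=[-0.4479; 0.5346]  nu=[-3.6328]  x^+=[-0.0450, 0.0525]  P^+=[0.7088 0.4947; 0.4947 0.5333]
step 3: x^-=[-0.0382, 0.0525]  P^-=[1.1364 0.5611; 0.5611 0.7933]  H_jac=[-0.5882 0.8087]  S=[0.5482]  K=[-0.3915; 0.5683]  nu=[-2.0649]  x^+=[0.7703, -1.1210]  P^+=[1.0524 0.6830; 0.6830 0.6162]

K[0,0] = -0.3915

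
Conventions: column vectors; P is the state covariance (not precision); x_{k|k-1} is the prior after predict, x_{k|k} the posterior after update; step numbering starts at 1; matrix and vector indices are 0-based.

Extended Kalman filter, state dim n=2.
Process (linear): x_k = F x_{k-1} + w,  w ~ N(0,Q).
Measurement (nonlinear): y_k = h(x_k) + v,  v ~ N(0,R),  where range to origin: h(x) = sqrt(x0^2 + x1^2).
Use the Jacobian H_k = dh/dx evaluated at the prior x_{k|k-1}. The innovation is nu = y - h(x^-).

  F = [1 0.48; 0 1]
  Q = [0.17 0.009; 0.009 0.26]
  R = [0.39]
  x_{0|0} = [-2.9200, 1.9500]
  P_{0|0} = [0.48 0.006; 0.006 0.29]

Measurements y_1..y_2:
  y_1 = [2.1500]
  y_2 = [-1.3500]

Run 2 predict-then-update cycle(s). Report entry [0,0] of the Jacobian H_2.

step 1: x^-=[-1.9840, 1.9500]  P^-=[0.7226 0.1542; 0.1542 0.5500]  H_jac=[-0.7132 0.7010]  S=[0.8736]  K=[-0.4662; 0.3154]  nu=[-0.6319]  x^+=[-1.6894, 1.7507]  P^+=[0.5327 0.2827; 0.2827 0.4631]
step 2: x^-=[-0.8491, 1.7507]  P^-=[1.0808 0.5139; 0.5139 0.7231]  H_jac=[-0.4364 0.8998]  S=[0.7776]  K=[-0.0119; 0.5482]  nu=[-3.2957]  x^+=[-0.8100, -0.0562]  P^+=[1.0807 0.5190; 0.5190 0.4894]

H_jac[0,0] = -0.4364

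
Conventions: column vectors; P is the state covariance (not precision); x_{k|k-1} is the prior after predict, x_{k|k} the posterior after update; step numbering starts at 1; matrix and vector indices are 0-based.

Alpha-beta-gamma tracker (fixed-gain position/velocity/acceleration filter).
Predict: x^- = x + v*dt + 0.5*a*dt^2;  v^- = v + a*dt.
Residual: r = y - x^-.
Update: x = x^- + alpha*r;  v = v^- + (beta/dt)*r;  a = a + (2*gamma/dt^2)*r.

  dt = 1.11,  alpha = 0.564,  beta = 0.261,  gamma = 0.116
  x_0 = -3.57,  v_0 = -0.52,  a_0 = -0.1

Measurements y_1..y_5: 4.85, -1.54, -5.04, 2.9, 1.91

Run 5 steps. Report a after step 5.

a_post = -0.1866

step 1: x_pred=-4.2088  r=9.0588  x^+=0.9004  v^+=1.4990  a^+=1.6057
step 2: x_pred=3.5535  r=-5.0935  x^+=0.6808  v^+=2.0838  a^+=0.6466
step 3: x_pred=3.3921  r=-8.4321  x^+=-1.3636  v^+=0.8188  a^+=-0.9411
step 4: x_pred=-1.0344  r=3.9344  x^+=1.1846  v^+=0.6994  a^+=-0.2002
step 5: x_pred=1.8375  r=0.0725  x^+=1.8784  v^+=0.4941  a^+=-0.1866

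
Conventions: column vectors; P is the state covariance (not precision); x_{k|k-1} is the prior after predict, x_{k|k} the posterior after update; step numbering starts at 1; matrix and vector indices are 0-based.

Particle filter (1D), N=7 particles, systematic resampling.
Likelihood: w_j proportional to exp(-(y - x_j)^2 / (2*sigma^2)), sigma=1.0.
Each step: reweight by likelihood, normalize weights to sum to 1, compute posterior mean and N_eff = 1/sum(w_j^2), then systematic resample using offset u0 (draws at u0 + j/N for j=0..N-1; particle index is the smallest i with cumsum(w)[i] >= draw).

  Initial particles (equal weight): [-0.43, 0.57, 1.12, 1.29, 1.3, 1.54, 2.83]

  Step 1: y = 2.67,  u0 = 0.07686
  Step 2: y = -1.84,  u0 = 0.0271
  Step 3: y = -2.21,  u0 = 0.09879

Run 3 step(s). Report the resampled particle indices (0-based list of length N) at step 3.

resampled_idx = [0, 1, 1, 2, 3, 5, 6]

step 1: w=[0.0030, 0.0407, 0.1109, 0.1423, 0.1443, 0.1947, 0.3641]  mean=1.8475  Neff=4.4345  idx=[2, 3, 4, 5, 6, 6, 6]
step 2: w=[0.4095, 0.2440, 0.2365, 0.1082, 0.0006, 0.0006, 0.0006]  mean=1.2526  Neff=3.3912  idx=[0, 0, 0, 1, 1, 2, 2]
step 3: w=[0.1923, 0.1923, 0.1923, 0.1076, 0.1076, 0.1039, 0.1039]  mean=1.1940  Neff=6.4221  idx=[0, 1, 1, 2, 3, 5, 6]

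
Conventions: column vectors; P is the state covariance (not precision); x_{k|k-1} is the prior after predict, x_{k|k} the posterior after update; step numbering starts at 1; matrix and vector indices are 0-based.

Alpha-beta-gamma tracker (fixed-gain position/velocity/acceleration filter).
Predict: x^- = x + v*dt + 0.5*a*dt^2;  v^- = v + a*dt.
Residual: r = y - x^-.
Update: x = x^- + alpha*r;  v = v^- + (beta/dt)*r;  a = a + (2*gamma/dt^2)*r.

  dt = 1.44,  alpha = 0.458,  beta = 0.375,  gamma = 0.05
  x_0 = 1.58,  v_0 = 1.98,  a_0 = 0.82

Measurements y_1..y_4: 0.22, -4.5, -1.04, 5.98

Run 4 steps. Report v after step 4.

v_post = 1.0704

step 1: x_pred=5.2814  r=-5.0614  x^+=2.9633  v^+=1.8427  a^+=0.5759
step 2: x_pred=6.2139  r=-10.7139  x^+=1.3069  v^+=-0.1180  a^+=0.0592
step 3: x_pred=1.1984  r=-2.2384  x^+=0.1732  v^+=-0.6157  a^+=-0.0487
step 4: x_pred=-0.7638  r=6.7438  x^+=2.3248  v^+=1.0704  a^+=0.2765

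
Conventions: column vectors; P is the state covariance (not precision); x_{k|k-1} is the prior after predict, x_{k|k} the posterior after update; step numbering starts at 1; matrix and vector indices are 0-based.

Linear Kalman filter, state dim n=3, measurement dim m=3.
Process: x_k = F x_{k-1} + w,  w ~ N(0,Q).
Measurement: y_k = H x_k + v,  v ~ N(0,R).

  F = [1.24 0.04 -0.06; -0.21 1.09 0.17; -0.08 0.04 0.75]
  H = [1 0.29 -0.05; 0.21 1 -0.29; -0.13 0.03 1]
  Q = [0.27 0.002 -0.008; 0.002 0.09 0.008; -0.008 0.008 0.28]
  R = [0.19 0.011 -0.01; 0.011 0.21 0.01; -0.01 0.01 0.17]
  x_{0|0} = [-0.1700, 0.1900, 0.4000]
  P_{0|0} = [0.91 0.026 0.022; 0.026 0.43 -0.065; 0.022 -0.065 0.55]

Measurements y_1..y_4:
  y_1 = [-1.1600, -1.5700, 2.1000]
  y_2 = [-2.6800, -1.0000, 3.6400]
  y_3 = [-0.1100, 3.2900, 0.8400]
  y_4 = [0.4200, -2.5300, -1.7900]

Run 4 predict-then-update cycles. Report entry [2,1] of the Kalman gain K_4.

K[2,1] = -0.0716

step 1: x^-=[-0.2272, 0.3108, 0.3212]  P^-=[1.6715 -0.1782 -0.1024; -0.1782 0.6193 0.0523; -0.1024 0.0523 0.5892]  S=[1.8204 0.3849 -0.3379; 0.3849 0.8599 -0.1394; -0.3379 -0.1394 0.8191]  K=[0.9230 -0.1853 -0.0475; -0.1227 0.7450 0.1910; 0.0948 -0.0817 0.7626]  nu=[-1.0069, -1.7399, 1.7399]  x^+=[-0.9168, -0.5296, 1.6948]  P^+=[0.1938 -0.0676 0.0081; -0.0676 0.1790 0.0270; 0.0081 0.0270 0.1281]
step 2: x^-=[-1.2597, -0.0966, 1.3233]  P^-=[0.5607 -0.1325 -0.0276; -0.1325 0.3553 0.0627; -0.0276 0.0627 0.3547]  S=[0.7055 0.0962 -0.1062; 0.0962 0.5312 -0.0258; -0.1062 -0.0258 0.5464]  K=[0.7552 -0.1521 -0.0516; -0.1031 0.6094 0.1745; 0.0715 -0.0669 0.6698]  nu=[-1.3261, -0.2551, 2.1559]  x^+=[-2.3335, 0.2609, 2.6896]  P^+=[0.1588 -0.0562 0.0045; -0.0562 0.1477 0.0251; 0.0045 0.0251 0.1123]
step 3: x^-=[-3.0445, 1.2316, 2.2143]  P^-=[0.5085 -0.1100 -0.0263; -0.1100 0.3104 0.0567; -0.0263 0.0567 0.3458]  S=[0.6627 0.0964 -0.1000; 0.0964 0.4960 -0.0316; -0.1000 -0.0316 0.5357]  K=[0.7336 -0.1369 -0.0498; -0.0930 0.5747 0.1664; 0.0694 -0.0703 0.6638]  nu=[2.6881, 3.3399, -1.8070]  x^+=[-1.4396, 2.6004, 0.9667]  P^+=[0.1537 -0.0522 0.0044; -0.0522 0.1392 0.0240; 0.0044 0.0240 0.1113]
step 4: x^-=[-1.7391, 3.3011, 0.9442]  P^-=[0.5011 -0.1036 -0.0257; -0.1036 0.2979 0.0549; -0.0257 0.0549 0.3451]  S=[0.6579 0.0981 -0.0990; 0.0981 0.4868 -0.0340; -0.0990 -0.0340 0.5346]  K=[0.7302 -0.1319 -0.0488; -0.0898 0.5641 0.1638; 0.0694 -0.0716 0.6631]  nu=[1.2490, -5.1921, -3.0593]  x^+=[0.0071, -0.2408, -0.6258]  P^+=[0.1528 -0.0509 0.0045; -0.0509 0.1367 0.0237; 0.0045 0.0237 0.1112]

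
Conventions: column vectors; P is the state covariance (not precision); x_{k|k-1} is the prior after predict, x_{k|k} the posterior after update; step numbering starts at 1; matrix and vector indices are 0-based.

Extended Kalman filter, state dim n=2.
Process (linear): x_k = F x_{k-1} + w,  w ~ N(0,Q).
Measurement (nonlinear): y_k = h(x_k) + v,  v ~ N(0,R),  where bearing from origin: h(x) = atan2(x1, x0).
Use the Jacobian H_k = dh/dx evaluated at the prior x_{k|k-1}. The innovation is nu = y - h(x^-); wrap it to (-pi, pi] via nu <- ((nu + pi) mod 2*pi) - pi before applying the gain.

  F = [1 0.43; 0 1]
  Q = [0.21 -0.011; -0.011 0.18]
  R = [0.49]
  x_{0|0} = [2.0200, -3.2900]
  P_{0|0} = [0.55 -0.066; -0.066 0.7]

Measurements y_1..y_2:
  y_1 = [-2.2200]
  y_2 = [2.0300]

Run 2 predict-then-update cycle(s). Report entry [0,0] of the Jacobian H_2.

H_jac[0,0] = 0.2558

step 1: x^-=[0.6053, -3.2900]  P^-=[0.8327 0.2240; 0.2240 0.8800]  H_jac=[0.2940 0.0541]  S=[0.5717]  K=[0.4494; 0.1985]  nu=[-0.8312]  x^+=[0.2318, -3.4550]  P^+=[0.7172 0.1730; 0.1730 0.8575]
step 2: x^-=[-1.2539, -3.4550]  P^-=[1.2345 0.5307; 0.5307 1.0375]  H_jac=[0.2558 -0.0928]  S=[0.5545]  K=[0.4806; 0.0711]  nu=[-2.3343]  x^+=[-2.3757, -3.6210]  P^+=[1.1065 0.5118; 0.5118 1.0347]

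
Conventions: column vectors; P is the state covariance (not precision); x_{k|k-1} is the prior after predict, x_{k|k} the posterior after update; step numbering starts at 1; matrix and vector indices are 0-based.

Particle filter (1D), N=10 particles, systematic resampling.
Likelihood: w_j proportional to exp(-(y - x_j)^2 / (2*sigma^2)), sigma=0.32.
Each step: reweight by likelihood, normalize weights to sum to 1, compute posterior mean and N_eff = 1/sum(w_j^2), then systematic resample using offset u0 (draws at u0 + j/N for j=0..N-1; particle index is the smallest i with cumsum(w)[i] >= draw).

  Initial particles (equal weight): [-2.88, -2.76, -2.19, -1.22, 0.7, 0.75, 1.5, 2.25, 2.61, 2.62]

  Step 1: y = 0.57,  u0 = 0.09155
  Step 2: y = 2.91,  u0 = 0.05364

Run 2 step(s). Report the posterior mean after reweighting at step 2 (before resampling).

post_mean = 0.7372

step 1: w=[0.0000, 0.0000, 0.0000, 0.0000, 0.5147, 0.4771, 0.0082, 0.0000, 0.0000, 0.0000]  mean=0.7304  Neff=2.0300  idx=[4, 4, 4, 4, 4, 5, 5, 5, 5, 5]
step 2: w=[0.0512, 0.0512, 0.0512, 0.0512, 0.0512, 0.1488, 0.1488, 0.1488, 0.1488, 0.1488]  mean=0.7372  Neff=8.0765  idx=[1, 3, 4, 5, 6, 7, 7, 8, 9, 9]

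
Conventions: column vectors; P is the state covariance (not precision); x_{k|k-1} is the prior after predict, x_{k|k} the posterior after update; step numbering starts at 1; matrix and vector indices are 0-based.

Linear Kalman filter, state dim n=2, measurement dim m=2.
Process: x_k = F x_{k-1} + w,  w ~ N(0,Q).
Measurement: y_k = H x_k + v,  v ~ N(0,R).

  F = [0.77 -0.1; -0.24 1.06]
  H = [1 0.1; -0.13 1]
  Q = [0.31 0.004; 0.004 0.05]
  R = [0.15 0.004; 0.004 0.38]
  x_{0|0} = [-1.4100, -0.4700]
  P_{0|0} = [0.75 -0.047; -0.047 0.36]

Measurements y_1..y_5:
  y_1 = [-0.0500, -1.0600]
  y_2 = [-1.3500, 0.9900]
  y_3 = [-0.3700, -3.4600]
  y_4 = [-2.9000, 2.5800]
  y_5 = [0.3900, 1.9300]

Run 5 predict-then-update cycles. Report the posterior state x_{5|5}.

x_post = [-0.3606, 1.0814]

step 1: x^-=[-1.0387, -0.1598]  P^-=[0.7655 -0.2122; -0.2122 0.5216]  S=[0.8783 -0.2528; -0.2528 0.9697]  K=[0.8161 -0.1087; -0.0208 0.5609]  nu=[1.0047, -1.0352]  x^+=[-0.1062, -0.7614]  P^+=[0.1242 -0.0219; -0.0219 0.2102]
step 2: x^-=[-0.0056, -0.7816]  P^-=[0.3891 -0.0596; -0.0596 0.3045]  S=[0.5302 -0.0750; -0.0750 0.7066]  K=[0.7112 -0.0805; 0.0076 0.4427]  nu=[-1.2662, 1.7708]  x^+=[-1.0487, -0.0072]  P^+=[0.1077 -0.0137; -0.0137 0.1665]
step 3: x^-=[-0.8068, 0.2441]  P^-=[0.3777 -0.0451; -0.0451 0.2503]  S=[0.5211 -0.0646; -0.0646 0.6484]  K=[0.7067 -0.0749; 0.0106 0.3961]  nu=[0.4124, -3.8090]  x^+=[-0.2301, -1.2602]  P^+=[0.1069 -0.0117; -0.0117 0.1490]
step 4: x^-=[-0.0512, -1.2806]  P^-=[0.3767 -0.0414; -0.0414 0.2296]  S=[0.5207 -0.0629; -0.0629 0.6267]  K=[0.7066 -0.0733; 0.0100 0.3759]  nu=[-2.7208, 3.8539]  x^+=[-2.2562, 0.1410]  P^+=[0.1068 -0.0111; -0.0111 0.1414]
step 5: x^-=[-1.7514, 0.6910]  P^-=[0.3765 -0.0401; -0.0401 0.2207]  S=[0.5206 -0.0624; -0.0624 0.6175]  K=[0.7066 -0.0727; 0.0094 0.3668]  nu=[2.0723, 1.0113]  x^+=[-0.3606, 1.0814]  P^+=[0.1068 -0.0109; -0.0109 0.1380]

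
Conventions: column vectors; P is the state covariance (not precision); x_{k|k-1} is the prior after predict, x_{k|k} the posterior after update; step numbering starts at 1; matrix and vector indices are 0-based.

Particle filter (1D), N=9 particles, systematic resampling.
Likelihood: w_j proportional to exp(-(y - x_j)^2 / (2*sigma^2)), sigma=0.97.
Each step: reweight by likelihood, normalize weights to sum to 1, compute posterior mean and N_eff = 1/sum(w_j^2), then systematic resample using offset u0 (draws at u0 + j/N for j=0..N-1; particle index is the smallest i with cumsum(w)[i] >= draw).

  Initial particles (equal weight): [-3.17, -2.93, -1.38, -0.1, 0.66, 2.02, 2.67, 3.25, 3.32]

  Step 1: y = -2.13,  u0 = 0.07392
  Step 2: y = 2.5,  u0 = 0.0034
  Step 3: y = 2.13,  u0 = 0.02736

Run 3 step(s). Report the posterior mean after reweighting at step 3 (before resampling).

step 1: w=[0.2625, 0.3319, 0.3459, 0.0522, 0.0075, 0.0000, 0.0000, 0.0000, 0.0000]  mean=-2.2821  Neff=3.3169  idx=[0, 0, 1, 1, 1, 2, 2, 2, 3]
step 2: w=[0.0000, 0.0000, 0.0000, 0.0000, 0.0000, 0.0118, 0.0118, 0.0118, 0.9647]  mean=-0.1452  Neff=1.0740  idx=[5, 8, 8, 8, 8, 8, 8, 8, 8]
step 3: w=[0.0025, 0.1247, 0.1247, 0.1247, 0.1247, 0.1247, 0.1247, 0.1247, 0.1247]  mean=-0.1032  Neff=8.0400  idx=[1, 2, 2, 3, 4, 5, 6, 7, 8]

post_mean = -0.1032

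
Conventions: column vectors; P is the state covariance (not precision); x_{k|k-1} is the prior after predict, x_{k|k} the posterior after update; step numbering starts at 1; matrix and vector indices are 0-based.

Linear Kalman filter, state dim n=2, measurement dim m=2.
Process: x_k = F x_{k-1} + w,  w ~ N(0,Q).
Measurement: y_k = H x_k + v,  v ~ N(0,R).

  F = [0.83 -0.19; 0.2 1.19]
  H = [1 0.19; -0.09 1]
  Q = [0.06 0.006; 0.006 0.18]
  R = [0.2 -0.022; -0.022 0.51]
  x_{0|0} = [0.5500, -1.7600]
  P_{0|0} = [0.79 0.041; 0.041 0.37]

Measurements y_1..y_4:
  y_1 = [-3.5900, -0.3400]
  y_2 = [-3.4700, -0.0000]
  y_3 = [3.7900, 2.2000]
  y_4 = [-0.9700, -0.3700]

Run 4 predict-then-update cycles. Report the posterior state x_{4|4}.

x_post = [-0.2476, 0.0647]

step 1: x^-=[0.7909, -1.9844]  P^-=[0.6047 0.0924; 0.0924 0.7551]  S=[0.8670 0.1579; 0.1579 1.2533]  K=[0.7288 -0.0615; 0.1674 0.5747]  nu=[-4.0039, 1.7156]  x^+=[-2.2328, -1.6687]  P^+=[0.1535 -0.0336; -0.0336 0.2864]
step 2: x^-=[-1.5361, -2.4323]  P^-=[0.1867 -0.0652; -0.0652 0.5757]  S=[0.3827 0.0065; 0.0065 1.0990]  K=[0.4568 -0.0773; 0.1065 0.5286]  nu=[-1.4717, 2.2940]  x^+=[-2.3857, -1.3765]  P^+=[0.1007 -0.0404; -0.0404 0.2636]
step 3: x^-=[-1.7186, -2.1151]  P^-=[0.1517 -0.0753; -0.0753 0.5381]  S=[0.3425 -0.0074; -0.0074 1.0629]  K=[0.3993 -0.0809; 0.0898 0.5133]  nu=[5.9105, 4.1605]  x^+=[0.3051, 0.5513]  P^+=[0.0896 -0.0420; -0.0420 0.2560]
step 4: x^-=[0.1485, 0.7170]  P^-=[0.1442 -0.0769; -0.0769 0.5261]  S=[0.3340 -0.0106; -0.0106 1.0511]  K=[0.3855 -0.0816; 0.0852 0.5080]  nu=[-1.2547, -1.0736]  x^+=[-0.2476, 0.0647]  P^+=[0.0869 -0.0423; -0.0423 0.2534]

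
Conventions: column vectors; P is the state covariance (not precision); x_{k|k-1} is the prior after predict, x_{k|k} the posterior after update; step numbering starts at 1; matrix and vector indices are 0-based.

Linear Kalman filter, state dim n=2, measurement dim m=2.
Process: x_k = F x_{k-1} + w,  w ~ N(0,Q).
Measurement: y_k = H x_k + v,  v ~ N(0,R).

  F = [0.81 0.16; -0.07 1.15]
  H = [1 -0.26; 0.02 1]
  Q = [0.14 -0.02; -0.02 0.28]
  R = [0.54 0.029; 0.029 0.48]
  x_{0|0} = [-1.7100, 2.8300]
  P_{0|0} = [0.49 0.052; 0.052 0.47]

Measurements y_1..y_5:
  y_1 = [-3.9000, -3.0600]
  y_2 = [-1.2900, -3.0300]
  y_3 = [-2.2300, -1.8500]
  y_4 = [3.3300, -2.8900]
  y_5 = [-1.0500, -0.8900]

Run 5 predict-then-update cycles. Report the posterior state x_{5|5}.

step 1: x^-=[-0.9323, 3.3742]  P^-=[0.4870 0.0866; 0.0866 0.8956]  S=[1.0425 -0.1080; -0.1080 1.3793]  K=[0.4565 0.1056; -0.0735 0.6448]  nu=[-2.0904, -6.4156]  x^+=[-2.5638, -0.6091]  P^+=[0.2648 0.0586; 0.0586 0.3062]
step 2: x^-=[-2.1741, -0.5210]  P^-=[0.3368 0.0753; 0.0753 0.6768]  S=[0.8834 -0.0654; -0.0654 1.1600]  K=[0.3658 0.0913; -0.0710 0.5808]  nu=[0.7487, -2.4656]  x^+=[-2.1254, -2.0061]  P^+=[0.2132 0.0502; 0.0502 0.2757]
step 3: x^-=[-2.0425, -2.1582]  P^-=[0.3000 0.0648; 0.0648 0.6376]  S=[0.8494 -0.0663; -0.0663 1.1203]  K=[0.3398 0.0833; -0.0747 0.5659]  nu=[-0.7486, 0.3491]  x^+=[-2.2678, -1.9048]  P^+=[0.1979 0.0459; 0.0459 0.2685]
step 4: x^-=[-2.1417, -2.0317]  P^-=[0.2886 0.0604; 0.0604 0.6287]  S=[0.8397 -0.0686; -0.0686 1.1112]  K=[0.3315 0.0800; -0.0768 0.5621]  nu=[4.9435, -0.8154]  x^+=[-0.5681, -2.8698]  P^+=[0.1928 0.0442; 0.0442 0.2667]
step 5: x^-=[-0.9194, -3.2605]  P^-=[0.2848 0.0588; 0.0588 0.6266]  S=[0.8366 -0.0697; -0.0697 1.1090]  K=[0.3287 0.0788; -0.0777 0.5611]  nu=[-0.9784, 2.3889]  x^+=[-1.0527, -1.8440]  P^+=[0.1911 0.0435; 0.0435 0.2662]

x_post = [-1.0527, -1.8440]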